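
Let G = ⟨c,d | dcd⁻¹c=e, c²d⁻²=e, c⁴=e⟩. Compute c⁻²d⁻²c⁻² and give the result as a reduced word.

Multiply left to right, reducing at each step:
  (c²) · d⁻² = e
  e · c⁻² = c²

Answer: c²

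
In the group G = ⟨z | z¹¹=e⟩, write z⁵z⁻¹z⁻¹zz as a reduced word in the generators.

Multiply left to right, reducing at each step:
  (z⁵) · z⁻¹ = z⁴
  (z⁴) · z⁻¹ = z³
  (z³) · z = z⁴
  (z⁴) · z = z⁵

Answer: z⁵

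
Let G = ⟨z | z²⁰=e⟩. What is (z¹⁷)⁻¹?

The order of (z¹⁷) is 20 (smallest k with (z¹⁷)ᵏ = e), so (z¹⁷)⁻¹ = (z¹⁷)¹⁹ = z³.
Check: (z¹⁷) · (z³) → (z¹⁷) · z³ = e, giving e as required.

Answer: z³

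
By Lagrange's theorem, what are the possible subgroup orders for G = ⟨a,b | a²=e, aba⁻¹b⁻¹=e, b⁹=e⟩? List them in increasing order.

|G| = 18 = 2 · 3². By Lagrange's theorem the order of any subgroup divides 18; the divisors of 18 are 1, 2, 3, 6, 9, 18.

Answer: 1, 2, 3, 6, 9, 18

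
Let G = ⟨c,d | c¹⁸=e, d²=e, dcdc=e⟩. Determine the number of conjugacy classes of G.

The conjugacy classes (representative and size) are:
  [e] (size 1), [c] (size 2), [c²] (size 2), [c³] (size 2), [c¹⁴] (size 2), [c⁵] (size 2), [c¹²] (size 2), [c⁷] (size 2), [c¹⁰] (size 2), [c⁹] (size 1), [c¹⁰d] (size 9), [cd] (size 9).
Class equation: 1 + 2 + 2 + 2 + 2 + 2 + 2 + 2 + 2 + 1 + 9 + 9 = 36 = |G|. So G has 12 conjugacy classes.

Answer: 12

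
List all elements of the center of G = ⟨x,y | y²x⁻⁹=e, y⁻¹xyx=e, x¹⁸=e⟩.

An element z ∈ Z(G) iff z commutes with every generator.
For example x⁹ is central: (x⁹)·x = x¹⁰ = x·(x⁹); (x⁹)·y = y⁻¹ = y·(x⁹).
Whereas x ∉ Z(G) since x·y = xy ≠ x⁸y⁻¹ = y·x.
Checking each of the 36 elements this way gives Z(G) = {e, x⁹}, of order 2.

Answer: {e, x⁹}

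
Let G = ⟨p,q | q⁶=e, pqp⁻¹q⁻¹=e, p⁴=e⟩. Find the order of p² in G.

Compute successive powers until reaching e:
  (p²)¹ = p², (p²)² = e.
The smallest positive k with (p²)ᵏ = e is 2.

Answer: 2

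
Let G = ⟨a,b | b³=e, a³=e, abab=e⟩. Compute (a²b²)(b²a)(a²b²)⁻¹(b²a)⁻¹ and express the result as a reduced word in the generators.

[(a²b²), (b²a)] = (a²b²)·(b²a)·(a²b²)⁻¹·(b²a)⁻¹.
  (a²b²) · (b²a) = ab²
  (ab²) · (a²b²) = a²
  (a²) · (a²b) = ab

Answer: ab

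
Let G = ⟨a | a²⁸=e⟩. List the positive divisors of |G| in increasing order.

|G| = 28 = 2² · 7. By Lagrange's theorem the order of any subgroup divides 28; the divisors of 28 are 1, 2, 4, 7, 14, 28.

Answer: 1, 2, 4, 7, 14, 28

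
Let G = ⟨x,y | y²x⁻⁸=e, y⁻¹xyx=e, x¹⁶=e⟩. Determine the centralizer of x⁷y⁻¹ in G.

⟨x⁷y⁻¹⟩ ⊆ C_G(x⁷y⁻¹) since powers of x⁷y⁻¹ commute with x⁷y⁻¹; so |C_G(x⁷y⁻¹)| ≥ |⟨x⁷y⁻¹⟩| = 4.
By orbit–stabilizer, |C_G(x⁷y⁻¹)| = |G| / |conj. class of x⁷y⁻¹| = 32 / 8 = 4.
The 4 elements commuting with x⁷y⁻¹ are {e, x⁸, x⁷y, x⁷y⁻¹}.

Answer: {e, x⁸, x⁷y, x⁷y⁻¹}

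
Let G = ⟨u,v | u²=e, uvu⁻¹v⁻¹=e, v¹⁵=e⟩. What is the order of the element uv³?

Compute successive powers until reaching e:
  (uv³)¹ = uv³, (uv³)² = v⁶, (uv³)³ = uv⁹, (uv³)⁴ = v¹², (uv³)⁵ = u, (uv³)⁶ = v³, (uv³)⁷ = uv⁶, (uv³)⁸ = v⁹, (uv³)⁹ = uv¹², (uv³)¹⁰ = e.
The smallest positive k with (uv³)ᵏ = e is 10.

Answer: 10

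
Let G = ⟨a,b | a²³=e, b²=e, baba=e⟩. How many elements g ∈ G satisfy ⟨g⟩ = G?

⟨g⟩ = G would require ord(g) = |G| = 46, but the maximum element order in G is 23 < 46. So G is not cyclic and no single element generates it: the count is 0.

Answer: 0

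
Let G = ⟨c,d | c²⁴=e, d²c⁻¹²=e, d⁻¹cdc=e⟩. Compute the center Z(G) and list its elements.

An element z ∈ Z(G) iff z commutes with every generator.
For example c¹² is central: (c¹²)·c = c¹³ = c·(c¹²); (c¹²)·d = d⁻¹ = d·(c¹²).
Whereas c ∉ Z(G) since c·d = cd ≠ c¹¹d⁻¹ = d·c.
Checking each of the 48 elements this way gives Z(G) = {e, c¹²}, of order 2.

Answer: {e, c¹²}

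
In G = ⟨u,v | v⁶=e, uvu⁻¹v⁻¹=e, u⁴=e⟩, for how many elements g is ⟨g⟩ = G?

⟨g⟩ = G would require ord(g) = |G| = 24, but the maximum element order in G is 12 < 24. So G is not cyclic and no single element generates it: the count is 0.

Answer: 0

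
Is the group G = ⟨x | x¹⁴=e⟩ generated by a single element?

|G| = 14. The element x has order 14 (its powers give 14 distinct elements), so ⟨x⟩ = G and G is cyclic.

Answer: Yes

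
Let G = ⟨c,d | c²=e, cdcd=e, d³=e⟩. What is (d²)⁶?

Compute successive powers of (d²), reducing at each step:
  (d²)²: (d²) · d² = d
  (d²)³: d · d² = e
  (d²)⁴: e · d² = d²
  (d²)⁵: (d²) · d² = d
  (d²)⁶: d · d² = e

Answer: e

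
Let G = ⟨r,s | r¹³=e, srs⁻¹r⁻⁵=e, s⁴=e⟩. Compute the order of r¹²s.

Compute successive powers until reaching e:
  (r¹²s)¹ = r¹²s, (r¹²s)² = r⁷s², (r¹²s)³ = r⁸s³, (r¹²s)⁴ = e.
The smallest positive k with (r¹²s)ᵏ = e is 4.

Answer: 4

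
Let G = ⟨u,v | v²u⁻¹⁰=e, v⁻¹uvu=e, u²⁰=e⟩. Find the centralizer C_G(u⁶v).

⟨u⁶v⟩ ⊆ C_G(u⁶v) since powers of u⁶v commute with u⁶v; so |C_G(u⁶v)| ≥ |⟨u⁶v⟩| = 4.
By orbit–stabilizer, |C_G(u⁶v)| = |G| / |conj. class of u⁶v| = 40 / 10 = 4.
The 4 elements commuting with u⁶v are {e, u¹⁰, u⁶v, u⁶v⁻¹}.

Answer: {e, u¹⁰, u⁶v, u⁶v⁻¹}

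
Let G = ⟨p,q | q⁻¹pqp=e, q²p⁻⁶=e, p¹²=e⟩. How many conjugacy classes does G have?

The conjugacy classes (representative and size) are:
  [e] (size 1), [p¹¹] (size 2), [p²] (size 2), [p⁹] (size 2), [p⁴] (size 2), [p⁵] (size 2), [p⁶] (size 1), [p²q] (size 6), [pq] (size 6).
Class equation: 1 + 2 + 2 + 2 + 2 + 2 + 1 + 6 + 6 = 24 = |G|. So G has 9 conjugacy classes.

Answer: 9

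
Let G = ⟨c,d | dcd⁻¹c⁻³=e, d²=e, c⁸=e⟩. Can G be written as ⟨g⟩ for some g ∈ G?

Every cyclic group is abelian. But c·d = cd while d·c = c³d, so c·d ≠ d·c and G is not abelian. Hence G is not cyclic.

Answer: No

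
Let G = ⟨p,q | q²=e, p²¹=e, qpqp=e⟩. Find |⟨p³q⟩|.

|⟨p³q⟩| equals the order of p³q. Compute successive powers until reaching e:
  (p³q)¹ = p³q, (p³q)² = e.
The smallest positive k with (p³q)ᵏ = e is 2, so |⟨p³q⟩| = 2.

Answer: 2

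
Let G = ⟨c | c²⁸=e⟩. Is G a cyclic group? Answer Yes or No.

|G| = 28. The element c has order 28 (its powers give 28 distinct elements), so ⟨c⟩ = G and G is cyclic.

Answer: Yes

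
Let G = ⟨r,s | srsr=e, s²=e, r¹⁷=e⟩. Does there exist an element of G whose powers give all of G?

Every cyclic group is abelian. But r·s = rs while s·r = r¹⁶s, so r·s ≠ s·r and G is not abelian. Hence G is not cyclic.

Answer: No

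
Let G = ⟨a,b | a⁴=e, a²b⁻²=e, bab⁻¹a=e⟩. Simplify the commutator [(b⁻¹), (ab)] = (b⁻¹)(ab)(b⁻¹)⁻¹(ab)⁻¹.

[(b⁻¹), (ab)] = (b⁻¹)·(ab)·(b⁻¹)⁻¹·(ab)⁻¹.
  (b⁻¹) · (ab) = a³
  (a³) · b = ab⁻¹
  (ab⁻¹) · (ab⁻¹) = a²

Answer: a²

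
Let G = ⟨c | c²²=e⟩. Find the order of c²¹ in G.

Compute successive powers until reaching e:
  (c²¹)¹ = c²¹, (c²¹)² = c²⁰, (c²¹)³ = c¹⁹, (c²¹)⁴ = c¹⁸, (c²¹)⁵ = c¹⁷, (c²¹)⁶ = c¹⁶, (c²¹)⁷ = c¹⁵, (c²¹)⁸ = c¹⁴, (c²¹)⁹ = c¹³, (c²¹)¹⁰ = c¹², (c²¹)¹¹ = c¹¹, (c²¹)¹² = c¹⁰, (c²¹)¹³ = c⁹, (c²¹)¹⁴ = c⁸, (c²¹)¹⁵ = c⁷, (c²¹)¹⁶ = c⁶, (c²¹)¹⁷ = c⁵, (c²¹)¹⁸ = c⁴, (c²¹)¹⁹ = c³, (c²¹)²⁰ = c², (c²¹)²¹ = c, (c²¹)²² = e.
The smallest positive k with (c²¹)ᵏ = e is 22.

Answer: 22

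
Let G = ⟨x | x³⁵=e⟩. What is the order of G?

G is generated by a single element, so G is cyclic. The relator gives x³⁵ = e and no smaller power is forced to be e, so the 35 powers {e, x, x², x³, x⁴, x⁵, x⁶, x⁷, x⁸, x⁹, x²², x²³, x²¹, x²⁰, x²⁴, x²⁵, x²⁶, x²⁷, x²⁸, x²⁹, x³², x³³, x³¹, x³⁰, x³⁴, x¹², x¹³, x¹¹, x¹⁰, x¹⁴, x¹⁵, x¹⁶, x¹⁷, x¹⁸, x¹⁹} are distinct. Hence |G| = 35.

Answer: 35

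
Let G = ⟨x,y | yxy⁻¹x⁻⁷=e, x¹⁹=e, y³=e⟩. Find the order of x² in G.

Compute successive powers until reaching e:
  (x²)¹ = x², (x²)² = x⁴, (x²)³ = x⁶, (x²)⁴ = x⁸, (x²)⁵ = x¹⁰, (x²)⁶ = x¹², (x²)⁷ = x¹⁴, (x²)⁸ = x¹⁶, (x²)⁹ = x¹⁸, (x²)¹⁰ = x, (x²)¹¹ = x³, (x²)¹² = x⁵, (x²)¹³ = x⁷, (x²)¹⁴ = x⁹, (x²)¹⁵ = x¹¹, (x²)¹⁶ = x¹³, (x²)¹⁷ = x¹⁵, (x²)¹⁸ = x¹⁷, (x²)¹⁹ = e.
The smallest positive k with (x²)ᵏ = e is 19.

Answer: 19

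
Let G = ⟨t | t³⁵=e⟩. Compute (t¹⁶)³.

Compute successive powers of (t¹⁶), reducing at each step:
  (t¹⁶)²: (t¹⁶) · t¹⁶ = t³²
  (t¹⁶)³: (t³²) · t¹⁶ = t¹³

Answer: t¹³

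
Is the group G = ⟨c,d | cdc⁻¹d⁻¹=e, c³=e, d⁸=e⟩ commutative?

Each pair of generators commutes: c·d = cd = d·c. Since the generators pairwise commute, every element of G commutes with every other, so G is abelian.

Answer: Yes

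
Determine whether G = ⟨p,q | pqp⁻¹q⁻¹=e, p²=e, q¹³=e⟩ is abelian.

Each pair of generators commutes: p·q = pq = q·p. Since the generators pairwise commute, every element of G commutes with every other, so G is abelian.

Answer: Yes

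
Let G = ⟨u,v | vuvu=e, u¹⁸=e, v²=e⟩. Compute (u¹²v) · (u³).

Compute (u¹²v) · (u³) by multiplying left to right and reducing via the relations at each step:
  (u¹²v) · u³ = u⁹v

Answer: u⁹v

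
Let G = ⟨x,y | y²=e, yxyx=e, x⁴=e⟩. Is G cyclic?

Every cyclic group is abelian. But x·y = xy while y·x = x³y, so x·y ≠ y·x and G is not abelian. Hence G is not cyclic.

Answer: No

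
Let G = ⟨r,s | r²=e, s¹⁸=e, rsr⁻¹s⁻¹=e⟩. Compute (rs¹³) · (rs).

Compute (rs¹³) · (rs) by multiplying left to right and reducing via the relations at each step:
  (rs¹³) · r = s¹³
  (s¹³) · s = s¹⁴

Answer: s¹⁴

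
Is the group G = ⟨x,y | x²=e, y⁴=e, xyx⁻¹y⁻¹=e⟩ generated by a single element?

|G| = 8, but the maximum element order in G is 4 < 8. No single element generates all of G, so G is not cyclic.

Answer: No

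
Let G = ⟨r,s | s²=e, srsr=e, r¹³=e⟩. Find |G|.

Enumerate words in the generators, reducing via the relations: the distinct elements are
  {e, r, s, rs, r², r³, r⁴, r⁵, r⁶, r⁷, r⁸, r⁹, r²s, r³s, r¹², r¹¹, r¹⁰, r⁴s, r⁵s, r⁶s, r⁷s, r⁸s, r⁹s, r¹²s, r¹¹s, r¹⁰s}.
No further products give new elements, so |G| = 26.

Answer: 26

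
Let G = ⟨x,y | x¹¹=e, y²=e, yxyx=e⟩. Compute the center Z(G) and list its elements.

An element z ∈ Z(G) iff z commutes with every generator.
For example e is central: e·x = x = x·e; e·y = y = y·e.
Whereas x ∉ Z(G) since x·y = xy ≠ x¹⁰y = y·x.
Checking each of the 22 elements this way gives Z(G) = {e}, of order 1.

Answer: {e}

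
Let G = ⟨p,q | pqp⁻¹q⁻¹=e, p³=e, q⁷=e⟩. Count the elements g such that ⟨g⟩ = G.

G is cyclic of order 21. An element generates G iff its order is 21, and a cyclic group of order 21 has exactly φ(21) = 12 such elements.

Answer: 12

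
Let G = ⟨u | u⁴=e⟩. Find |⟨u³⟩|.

|⟨u³⟩| equals the order of u³. Compute successive powers until reaching e:
  (u³)¹ = u³, (u³)² = u², (u³)³ = u, (u³)⁴ = e.
The smallest positive k with (u³)ᵏ = e is 4, so |⟨u³⟩| = 4.

Answer: 4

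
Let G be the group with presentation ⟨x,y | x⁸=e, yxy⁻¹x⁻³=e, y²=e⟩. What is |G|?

Enumerate words in the generators, reducing via the relations: the distinct elements are
  {e, x, y, xy, x², x³, x⁴, x⁵, x⁶, x⁷, x²y, x³y, x⁴y, x⁵y, x⁶y, x⁷y}.
No further products give new elements, so |G| = 16.

Answer: 16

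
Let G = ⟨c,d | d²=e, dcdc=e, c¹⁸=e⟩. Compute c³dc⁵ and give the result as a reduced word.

Multiply left to right, reducing at each step:
  (c³) · d = c³d
  (c³d) · c⁵ = c¹⁶d

Answer: c¹⁶d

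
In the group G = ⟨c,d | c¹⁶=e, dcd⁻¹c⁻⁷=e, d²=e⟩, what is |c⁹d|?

Compute successive powers until reaching e:
  (c⁹d)¹ = c⁹d, (c⁹d)² = c⁸, (c⁹d)³ = cd, (c⁹d)⁴ = e.
The smallest positive k with (c⁹d)ᵏ = e is 4.

Answer: 4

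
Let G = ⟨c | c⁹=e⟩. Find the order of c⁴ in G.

Compute successive powers until reaching e:
  (c⁴)¹ = c⁴, (c⁴)² = c⁸, (c⁴)³ = c³, (c⁴)⁴ = c⁷, (c⁴)⁵ = c², (c⁴)⁶ = c⁶, (c⁴)⁷ = c, (c⁴)⁸ = c⁵, (c⁴)⁹ = e.
The smallest positive k with (c⁴)ᵏ = e is 9.

Answer: 9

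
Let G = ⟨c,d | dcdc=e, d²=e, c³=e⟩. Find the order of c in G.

Compute successive powers until reaching e:
  c¹ = c, c² = c², c³ = e.
The smallest positive k with cᵏ = e is 3.

Answer: 3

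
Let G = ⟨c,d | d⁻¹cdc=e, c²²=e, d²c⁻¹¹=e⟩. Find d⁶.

Compute successive powers of d, reducing at each step:
  d²: d · d = c¹¹
  d³: (c¹¹) · d = d⁻¹
  d⁴: (d⁻¹) · d = e
  d⁵: e · d = d
  d⁶: d · d = c¹¹

Answer: c¹¹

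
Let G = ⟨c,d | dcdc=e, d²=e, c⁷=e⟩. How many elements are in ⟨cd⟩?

|⟨cd⟩| equals the order of cd. Compute successive powers until reaching e:
  (cd)¹ = cd, (cd)² = e.
The smallest positive k with (cd)ᵏ = e is 2, so |⟨cd⟩| = 2.

Answer: 2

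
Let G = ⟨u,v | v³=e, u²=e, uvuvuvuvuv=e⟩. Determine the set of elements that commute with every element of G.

An element z ∈ Z(G) iff z commutes with every generator.
For example e is central: e·u = u = u·e; e·v = v = v·e.
Whereas u ∉ Z(G) since u·v = uv ≠ vu = v·u.
Checking each of the 60 elements this way gives Z(G) = {e}, of order 1.

Answer: {e}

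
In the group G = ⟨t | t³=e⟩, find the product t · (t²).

Compute t · (t²) by multiplying left to right and reducing via the relations at each step:
  t · t² = e

Answer: e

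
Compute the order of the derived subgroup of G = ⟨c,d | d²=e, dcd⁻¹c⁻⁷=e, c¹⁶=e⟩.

G' = [G, G] is generated by all commutators. The generator-pair commutators are: [c, d] = c¹⁰.
The subgroup they normally generate is {e, c², c⁴, c⁶, c⁸, c¹⁰, c¹², c¹⁴}, of order 8.
Check: |G/G'| = 32/8 = 4 is the order of the abelianisation.

Answer: 8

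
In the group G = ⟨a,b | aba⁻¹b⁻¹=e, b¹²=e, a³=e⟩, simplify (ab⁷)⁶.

Compute successive powers of (ab⁷), reducing at each step:
  (ab⁷)²: (ab⁷) · a = a²b⁷;   (a²b⁷) · b⁷ = a²b²
  (ab⁷)³: (a²b²) · a = b²;   (b²) · b⁷ = b⁹
  (ab⁷)⁴: (b⁹) · a = ab⁹;   (ab⁹) · b⁷ = ab⁴
  (ab⁷)⁵: (ab⁴) · a = a²b⁴;   (a²b⁴) · b⁷ = a²b¹¹
  (ab⁷)⁶: (a²b¹¹) · a = b¹¹;   (b¹¹) · b⁷ = b⁶

Answer: b⁶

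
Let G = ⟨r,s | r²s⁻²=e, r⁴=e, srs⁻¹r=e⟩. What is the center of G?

An element z ∈ Z(G) iff z commutes with every generator.
For example r² is central: (r²)·r = r³ = r·(r²); (r²)·s = s⁻¹ = s·(r²).
Whereas r ∉ Z(G) since r·s = rs ≠ rs⁻¹ = s·r.
Checking each of the 8 elements this way gives Z(G) = {e, r²}, of order 2.

Answer: {e, r²}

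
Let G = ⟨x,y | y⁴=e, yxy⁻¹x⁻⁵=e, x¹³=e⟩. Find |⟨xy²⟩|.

|⟨xy²⟩| equals the order of xy². Compute successive powers until reaching e:
  (xy²)¹ = xy², (xy²)² = e.
The smallest positive k with (xy²)ᵏ = e is 2, so |⟨xy²⟩| = 2.

Answer: 2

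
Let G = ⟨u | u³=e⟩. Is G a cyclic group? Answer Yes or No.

|G| = 3. The element u has order 3 (its powers give 3 distinct elements), so ⟨u⟩ = G and G is cyclic.

Answer: Yes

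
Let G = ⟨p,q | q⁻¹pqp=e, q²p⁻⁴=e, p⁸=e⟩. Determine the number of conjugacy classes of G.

The conjugacy classes (representative and size) are:
  [e] (size 1), [p⁷] (size 2), [p⁶] (size 2), [p³] (size 2), [p⁴] (size 1), [p²q⁻¹] (size 4), [p³q⁻¹] (size 4).
Class equation: 1 + 2 + 2 + 2 + 1 + 4 + 4 = 16 = |G|. So G has 7 conjugacy classes.

Answer: 7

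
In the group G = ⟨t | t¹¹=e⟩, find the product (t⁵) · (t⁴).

Compute (t⁵) · (t⁴) by multiplying left to right and reducing via the relations at each step:
  (t⁵) · t⁴ = t⁹

Answer: t⁹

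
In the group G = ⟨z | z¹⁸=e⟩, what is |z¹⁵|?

Compute successive powers until reaching e:
  (z¹⁵)¹ = z¹⁵, (z¹⁵)² = z¹², (z¹⁵)³ = z⁹, (z¹⁵)⁴ = z⁶, (z¹⁵)⁵ = z³, (z¹⁵)⁶ = e.
The smallest positive k with (z¹⁵)ᵏ = e is 6.

Answer: 6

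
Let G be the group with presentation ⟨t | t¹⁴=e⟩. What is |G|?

G is generated by a single element, so G is cyclic. The relator gives t¹⁴ = e and no smaller power is forced to be e, so the 14 powers {e, t, t², t³, t⁴, t⁵, t⁶, t⁷, t⁸, t⁹, t¹², t¹³, t¹¹, t¹⁰} are distinct. Hence |G| = 14.

Answer: 14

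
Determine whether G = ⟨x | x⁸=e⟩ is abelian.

G has a single generator, so G is cyclic and hence abelian.

Answer: Yes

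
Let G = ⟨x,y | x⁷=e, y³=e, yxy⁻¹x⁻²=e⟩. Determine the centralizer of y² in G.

⟨y²⟩ ⊆ C_G(y²) since powers of y² commute with y²; so |C_G(y²)| ≥ |⟨y²⟩| = 3.
By orbit–stabilizer, |C_G(y²)| = |G| / |conj. class of y²| = 21 / 7 = 3.
The 3 elements commuting with y² are {e, y, y²}.

Answer: {e, y, y²}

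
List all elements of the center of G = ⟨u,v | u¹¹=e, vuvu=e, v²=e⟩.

An element z ∈ Z(G) iff z commutes with every generator.
For example e is central: e·u = u = u·e; e·v = v = v·e.
Whereas u ∉ Z(G) since u·v = uv ≠ u¹⁰v = v·u.
Checking each of the 22 elements this way gives Z(G) = {e}, of order 1.

Answer: {e}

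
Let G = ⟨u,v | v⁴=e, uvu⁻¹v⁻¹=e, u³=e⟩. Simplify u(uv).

Compute u · (uv) by multiplying left to right and reducing via the relations at each step:
  u · u = u²
  (u²) · v = u²v

Answer: u²v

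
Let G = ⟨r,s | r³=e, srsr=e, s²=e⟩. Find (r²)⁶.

Compute successive powers of (r²), reducing at each step:
  (r²)²: (r²) · r² = r
  (r²)³: r · r² = e
  (r²)⁴: e · r² = r²
  (r²)⁵: (r²) · r² = r
  (r²)⁶: r · r² = e

Answer: e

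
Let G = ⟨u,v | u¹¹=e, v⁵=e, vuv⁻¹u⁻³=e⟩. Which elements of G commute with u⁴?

⟨u⁴⟩ ⊆ C_G(u⁴) since powers of u⁴ commute with u⁴; so |C_G(u⁴)| ≥ |⟨u⁴⟩| = 11.
By orbit–stabilizer, |C_G(u⁴)| = |G| / |conj. class of u⁴| = 55 / 5 = 11.
The 11 elements commuting with u⁴ are {e, u, u², u³, u⁴, u⁵, u⁶, u⁷, u⁸, u⁹, u¹⁰}.

Answer: {e, u, u², u³, u⁴, u⁵, u⁶, u⁷, u⁸, u⁹, u¹⁰}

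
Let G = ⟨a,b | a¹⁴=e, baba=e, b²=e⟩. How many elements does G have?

Enumerate words in the generators, reducing via the relations: the distinct elements are
  {a, b, e, ab, a², a³, a⁴, a⁵, a⁶, a⁷, a⁸, a⁹, a²b, a³b, a¹², a¹³, a¹¹, a¹⁰, a⁴b, a⁵b, a⁶b, a⁷b, a⁸b, a⁹b, a¹²b, a¹³b, a¹¹b, a¹⁰b}.
No further products give new elements, so |G| = 28.

Answer: 28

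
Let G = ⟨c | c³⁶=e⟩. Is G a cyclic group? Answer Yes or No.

|G| = 36. The element c has order 36 (its powers give 36 distinct elements), so ⟨c⟩ = G and G is cyclic.

Answer: Yes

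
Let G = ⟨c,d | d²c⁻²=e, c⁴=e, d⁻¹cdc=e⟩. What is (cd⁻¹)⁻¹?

The order of (cd⁻¹) is 4 (smallest k with (cd⁻¹)ᵏ = e), so (cd⁻¹)⁻¹ = (cd⁻¹)³ = cd.
Check: (cd⁻¹) · (cd) → (cd⁻¹) · c = d⁻¹;   (d⁻¹) · d = e, giving e as required.

Answer: cd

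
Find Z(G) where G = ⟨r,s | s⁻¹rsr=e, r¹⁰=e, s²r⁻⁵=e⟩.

An element z ∈ Z(G) iff z commutes with every generator.
For example r⁵ is central: (r⁵)·r = r⁶ = r·(r⁵); (r⁵)·s = s⁻¹ = s·(r⁵).
Whereas r ∉ Z(G) since r·s = rs ≠ r⁴s⁻¹ = s·r.
Checking each of the 20 elements this way gives Z(G) = {e, r⁵}, of order 2.

Answer: {e, r⁵}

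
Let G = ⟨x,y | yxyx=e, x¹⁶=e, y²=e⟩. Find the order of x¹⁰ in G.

Compute successive powers until reaching e:
  (x¹⁰)¹ = x¹⁰, (x¹⁰)² = x⁴, (x¹⁰)³ = x¹⁴, (x¹⁰)⁴ = x⁸, (x¹⁰)⁵ = x², (x¹⁰)⁶ = x¹², (x¹⁰)⁷ = x⁶, (x¹⁰)⁸ = e.
The smallest positive k with (x¹⁰)ᵏ = e is 8.

Answer: 8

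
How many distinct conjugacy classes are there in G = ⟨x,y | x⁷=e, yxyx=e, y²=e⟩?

The conjugacy classes (representative and size) are:
  [e] (size 1), [x⁶] (size 2), [x⁵] (size 2), [x⁴] (size 2), [xy] (size 7).
Class equation: 1 + 2 + 2 + 2 + 7 = 14 = |G|. So G has 5 conjugacy classes.

Answer: 5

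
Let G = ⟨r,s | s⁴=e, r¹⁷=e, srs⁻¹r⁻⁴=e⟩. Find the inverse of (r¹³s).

The order of (r¹³s) is 4 (smallest k with (r¹³s)ᵏ = e), so (r¹³s)⁻¹ = (r¹³s)³ = rs³.
Check: (r¹³s) · (rs³) → (r¹³s) · r = s;   s · s³ = e, giving e as required.

Answer: rs³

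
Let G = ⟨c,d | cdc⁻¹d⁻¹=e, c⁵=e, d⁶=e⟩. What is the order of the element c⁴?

Compute successive powers until reaching e:
  (c⁴)¹ = c⁴, (c⁴)² = c³, (c⁴)³ = c², (c⁴)⁴ = c, (c⁴)⁵ = e.
The smallest positive k with (c⁴)ᵏ = e is 5.

Answer: 5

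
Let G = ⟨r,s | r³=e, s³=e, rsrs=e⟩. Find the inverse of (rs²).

The order of (rs²) is 3 (smallest k with (rs²)ᵏ = e), so (rs²)⁻¹ = (rs²)² = sr².
Check: (rs²) · (sr²) → (rs²) · s = r;   r · r² = e, giving e as required.

Answer: sr²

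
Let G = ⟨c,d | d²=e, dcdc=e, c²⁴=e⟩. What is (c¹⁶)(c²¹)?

Compute (c¹⁶) · (c²¹) by multiplying left to right and reducing via the relations at each step:
  (c¹⁶) · c²¹ = c¹³

Answer: c¹³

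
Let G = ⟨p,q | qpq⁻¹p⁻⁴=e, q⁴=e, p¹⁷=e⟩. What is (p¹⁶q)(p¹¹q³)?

Compute (p¹⁶q) · (p¹¹q³) by multiplying left to right and reducing via the relations at each step:
  (p¹⁶q) · p¹¹ = p⁹q
  (p⁹q) · q³ = p⁹

Answer: p⁹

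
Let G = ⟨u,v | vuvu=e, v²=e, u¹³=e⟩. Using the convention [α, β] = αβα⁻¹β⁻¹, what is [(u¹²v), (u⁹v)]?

[(u¹²v), (u⁹v)] = (u¹²v)·(u⁹v)·(u¹²v)⁻¹·(u⁹v)⁻¹.
  (u¹²v) · (u⁹v) = u³
  (u³) · (u¹²v) = u²v
  (u²v) · (u⁹v) = u⁶

Answer: u⁶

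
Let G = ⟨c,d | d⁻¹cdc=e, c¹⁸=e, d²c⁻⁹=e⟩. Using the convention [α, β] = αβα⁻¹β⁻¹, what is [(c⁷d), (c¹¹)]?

[(c⁷d), (c¹¹)] = (c⁷d)·(c¹¹)·(c⁷d)⁻¹·(c¹¹)⁻¹.
  (c⁷d) · (c¹¹) = c⁵d⁻¹
  (c⁵d⁻¹) · (c⁷d⁻¹) = c⁷
  (c⁷) · (c⁷) = c¹⁴

Answer: c¹⁴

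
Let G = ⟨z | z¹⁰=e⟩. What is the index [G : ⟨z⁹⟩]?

First find ord(z⁹) by computing successive powers:
  (z⁹)¹ = z⁹, (z⁹)² = z⁸, (z⁹)³ = z⁷, (z⁹)⁴ = z⁶, (z⁹)⁵ = z⁵, (z⁹)⁶ = z⁴, (z⁹)⁷ = z³, (z⁹)⁸ = z², (z⁹)⁹ = z, (z⁹)¹⁰ = e.
So |⟨z⁹⟩| = ord(z⁹) = 10. With |G| = 10, by Lagrange [G : ⟨z⁹⟩] = 10/10 = 1.

Answer: 1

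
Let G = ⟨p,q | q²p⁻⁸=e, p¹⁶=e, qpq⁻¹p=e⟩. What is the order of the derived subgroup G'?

G' = [G, G] is generated by all commutators. The generator-pair commutators are: [p, q] = p².
The subgroup they normally generate is {e, p², p⁴, p⁶, p⁸, p¹⁰, p¹², p¹⁴}, of order 8.
Check: |G/G'| = 32/8 = 4 is the order of the abelianisation.

Answer: 8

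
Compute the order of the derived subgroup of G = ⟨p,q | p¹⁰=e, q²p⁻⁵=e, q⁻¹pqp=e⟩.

G' = [G, G] is generated by all commutators. The generator-pair commutators are: [p, q] = p².
The subgroup they normally generate is {e, p², p⁴, p⁶, p⁸}, of order 5.
Check: |G/G'| = 20/5 = 4 is the order of the abelianisation.

Answer: 5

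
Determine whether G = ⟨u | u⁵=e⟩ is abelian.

G has a single generator, so G is cyclic and hence abelian.

Answer: Yes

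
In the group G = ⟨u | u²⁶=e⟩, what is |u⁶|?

Compute successive powers until reaching e:
  (u⁶)¹ = u⁶, (u⁶)² = u¹², (u⁶)³ = u¹⁸, (u⁶)⁴ = u²⁴, (u⁶)⁵ = u⁴, (u⁶)⁶ = u¹⁰, (u⁶)⁷ = u¹⁶, (u⁶)⁸ = u²², (u⁶)⁹ = u², (u⁶)¹⁰ = u⁸, (u⁶)¹¹ = u¹⁴, (u⁶)¹² = u²⁰, (u⁶)¹³ = e.
The smallest positive k with (u⁶)ᵏ = e is 13.

Answer: 13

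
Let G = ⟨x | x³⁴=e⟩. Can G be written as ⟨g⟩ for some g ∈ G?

|G| = 34. The element x has order 34 (its powers give 34 distinct elements), so ⟨x⟩ = G and G is cyclic.

Answer: Yes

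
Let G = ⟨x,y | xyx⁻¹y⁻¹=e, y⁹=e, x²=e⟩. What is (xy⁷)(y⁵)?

Compute (xy⁷) · (y⁵) by multiplying left to right and reducing via the relations at each step:
  (xy⁷) · y⁵ = xy³

Answer: xy³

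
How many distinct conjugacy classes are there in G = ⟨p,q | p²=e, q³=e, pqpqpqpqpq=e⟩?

The conjugacy classes (representative and size) are:
  [e] (size 1), [pqpq²pqpq²p] (size 15), [qpqpq²p] (size 20), [pq²pq²p] (size 12), [q²pqpq²] (size 12).
Class equation: 1 + 15 + 20 + 12 + 12 = 60 = |G|. So G has 5 conjugacy classes.

Answer: 5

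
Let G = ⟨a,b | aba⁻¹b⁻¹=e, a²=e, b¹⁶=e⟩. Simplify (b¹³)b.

Compute (b¹³) · b by multiplying left to right and reducing via the relations at each step:
  (b¹³) · b = b¹⁴

Answer: b¹⁴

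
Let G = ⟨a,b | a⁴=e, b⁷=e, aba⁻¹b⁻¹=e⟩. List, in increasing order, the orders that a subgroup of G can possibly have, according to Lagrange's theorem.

|G| = 28 = 2² · 7. By Lagrange's theorem the order of any subgroup divides 28; the divisors of 28 are 1, 2, 4, 7, 14, 28.

Answer: 1, 2, 4, 7, 14, 28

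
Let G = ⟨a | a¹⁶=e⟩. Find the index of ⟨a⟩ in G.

First find ord(a) by computing successive powers:
  a¹ = a, a² = a², a³ = a³, a⁴ = a⁴, a⁵ = a⁵, a⁶ = a⁶, a⁷ = a⁷, a⁸ = a⁸, a⁹ = a⁹, a¹⁰ = a¹⁰, a¹¹ = a¹¹, a¹² = a¹², a¹³ = a¹³, a¹⁴ = a¹⁴, a¹⁵ = a¹⁵, a¹⁶ = e.
So |⟨a⟩| = ord(a) = 16. With |G| = 16, by Lagrange [G : ⟨a⟩] = 16/16 = 1.

Answer: 1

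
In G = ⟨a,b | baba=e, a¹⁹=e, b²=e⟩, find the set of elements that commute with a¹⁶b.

⟨a¹⁶b⟩ ⊆ C_G(a¹⁶b) since powers of a¹⁶b commute with a¹⁶b; so |C_G(a¹⁶b)| ≥ |⟨a¹⁶b⟩| = 2.
By orbit–stabilizer, |C_G(a¹⁶b)| = |G| / |conj. class of a¹⁶b| = 38 / 19 = 2.
The 2 elements commuting with a¹⁶b are {e, a¹⁶b}.

Answer: {e, a¹⁶b}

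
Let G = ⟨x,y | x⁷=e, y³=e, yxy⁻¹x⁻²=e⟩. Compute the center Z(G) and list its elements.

An element z ∈ Z(G) iff z commutes with every generator.
For example e is central: e·x = x = x·e; e·y = y = y·e.
Whereas x ∉ Z(G) since x·y = xy ≠ x²y = y·x.
Checking each of the 21 elements this way gives Z(G) = {e}, of order 1.

Answer: {e}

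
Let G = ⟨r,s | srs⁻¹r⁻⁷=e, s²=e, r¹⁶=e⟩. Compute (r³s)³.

Compute successive powers of (r³s), reducing at each step:
  (r³s)²: (r³s) · r³ = r⁸s;   (r⁸s) · s = r⁸
  (r³s)³: (r⁸) · r³ = r¹¹;   (r¹¹) · s = r¹¹s

Answer: r¹¹s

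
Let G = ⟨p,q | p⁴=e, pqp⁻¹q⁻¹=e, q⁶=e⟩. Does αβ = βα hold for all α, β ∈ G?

Each pair of generators commutes: p·q = pq = q·p. Since the generators pairwise commute, every element of G commutes with every other, so G is abelian.

Answer: Yes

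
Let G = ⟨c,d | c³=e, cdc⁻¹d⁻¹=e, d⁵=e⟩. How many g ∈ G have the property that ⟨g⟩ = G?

G is cyclic of order 15. An element generates G iff its order is 15, and a cyclic group of order 15 has exactly φ(15) = 8 such elements.

Answer: 8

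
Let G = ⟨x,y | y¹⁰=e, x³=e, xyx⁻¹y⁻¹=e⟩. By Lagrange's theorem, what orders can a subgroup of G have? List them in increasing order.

|G| = 30 = 2 · 3 · 5. By Lagrange's theorem the order of any subgroup divides 30; the divisors of 30 are 1, 2, 3, 5, 6, 10, 15, 30.

Answer: 1, 2, 3, 5, 6, 10, 15, 30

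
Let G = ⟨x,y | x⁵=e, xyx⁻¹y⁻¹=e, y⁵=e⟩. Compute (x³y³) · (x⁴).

Compute (x³y³) · (x⁴) by multiplying left to right and reducing via the relations at each step:
  (x³y³) · x⁴ = x²y³

Answer: x²y³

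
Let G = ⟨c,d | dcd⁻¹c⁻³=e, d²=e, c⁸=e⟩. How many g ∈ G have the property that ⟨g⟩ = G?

⟨g⟩ = G would require ord(g) = |G| = 16, but the maximum element order in G is 8 < 16. So G is not cyclic and no single element generates it: the count is 0.

Answer: 0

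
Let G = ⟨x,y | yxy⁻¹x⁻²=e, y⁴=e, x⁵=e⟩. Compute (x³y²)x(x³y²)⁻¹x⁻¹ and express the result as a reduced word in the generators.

[(x³y²), x] = (x³y²)·x·(x³y²)⁻¹·x⁻¹.
  (x³y²) · x = x²y²
  (x²y²) · (x³y²) = x⁴
  (x⁴) · (x⁴) = x³

Answer: x³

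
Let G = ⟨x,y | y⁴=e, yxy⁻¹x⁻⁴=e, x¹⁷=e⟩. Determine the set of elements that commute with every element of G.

An element z ∈ Z(G) iff z commutes with every generator.
For example e is central: e·x = x = x·e; e·y = y = y·e.
Whereas x ∉ Z(G) since x·y = xy ≠ x⁴y = y·x.
Checking each of the 68 elements this way gives Z(G) = {e}, of order 1.

Answer: {e}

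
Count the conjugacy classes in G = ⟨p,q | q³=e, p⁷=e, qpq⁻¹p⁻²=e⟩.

The conjugacy classes (representative and size) are:
  [e] (size 1), [p²] (size 3), [p⁵] (size 3), [q] (size 7), [q²] (size 7).
Class equation: 1 + 3 + 3 + 7 + 7 = 21 = |G|. So G has 5 conjugacy classes.

Answer: 5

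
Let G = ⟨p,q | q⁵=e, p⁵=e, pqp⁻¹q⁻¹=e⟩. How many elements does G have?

Enumerate words in the generators, reducing via the relations: the distinct elements are
  {e, p, q, pq, p², p³, p⁴, q², q³, q⁴, pq², pq³, pq⁴, p²q, p³q, p⁴q, p²q², p²q³, p²q⁴, p³q², p³q³, p³q⁴, p⁴q², p⁴q³, p⁴q⁴}.
No further products give new elements, so |G| = 25.

Answer: 25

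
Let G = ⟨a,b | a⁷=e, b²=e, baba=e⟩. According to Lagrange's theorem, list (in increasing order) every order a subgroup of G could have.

|G| = 14 = 2 · 7. By Lagrange's theorem the order of any subgroup divides 14; the divisors of 14 are 1, 2, 7, 14.

Answer: 1, 2, 7, 14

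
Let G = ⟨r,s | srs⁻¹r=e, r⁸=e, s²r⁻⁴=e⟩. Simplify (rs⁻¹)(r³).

Compute (rs⁻¹) · (r³) by multiplying left to right and reducing via the relations at each step:
  (rs⁻¹) · r³ = r²s

Answer: r²s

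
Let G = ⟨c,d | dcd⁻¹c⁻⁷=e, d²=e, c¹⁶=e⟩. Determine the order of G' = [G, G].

G' = [G, G] is generated by all commutators. The generator-pair commutators are: [c, d] = c¹⁰.
The subgroup they normally generate is {e, c², c⁴, c⁶, c⁸, c¹⁰, c¹², c¹⁴}, of order 8.
Check: |G/G'| = 32/8 = 4 is the order of the abelianisation.

Answer: 8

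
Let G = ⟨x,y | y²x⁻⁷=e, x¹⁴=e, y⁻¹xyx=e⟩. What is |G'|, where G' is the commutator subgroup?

G' = [G, G] is generated by all commutators. The generator-pair commutators are: [x, y] = x².
The subgroup they normally generate is {e, x², x⁴, x⁶, x⁸, x¹⁰, x¹²}, of order 7.
Check: |G/G'| = 28/7 = 4 is the order of the abelianisation.

Answer: 7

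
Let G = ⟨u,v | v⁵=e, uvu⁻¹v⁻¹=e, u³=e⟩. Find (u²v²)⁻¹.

The order of (u²v²) is 15 (smallest k with (u²v²)ᵏ = e), so (u²v²)⁻¹ = (u²v²)¹⁴ = uv³.
Check: (u²v²) · (uv³) → (u²v²) · u = v²;   (v²) · v³ = e, giving e as required.

Answer: uv³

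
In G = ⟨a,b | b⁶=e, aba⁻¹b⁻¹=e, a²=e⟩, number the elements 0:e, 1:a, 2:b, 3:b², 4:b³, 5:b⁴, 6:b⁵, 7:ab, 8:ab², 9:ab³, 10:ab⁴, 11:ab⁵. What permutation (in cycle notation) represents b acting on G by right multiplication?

(0 2 3 4 5 6)(1 7 8 9 10 11)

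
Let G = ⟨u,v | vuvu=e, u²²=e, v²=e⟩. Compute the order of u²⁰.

Compute successive powers until reaching e:
  (u²⁰)¹ = u²⁰, (u²⁰)² = u¹⁸, (u²⁰)³ = u¹⁶, (u²⁰)⁴ = u¹⁴, (u²⁰)⁵ = u¹², (u²⁰)⁶ = u¹⁰, (u²⁰)⁷ = u⁸, (u²⁰)⁸ = u⁶, (u²⁰)⁹ = u⁴, (u²⁰)¹⁰ = u², (u²⁰)¹¹ = e.
The smallest positive k with (u²⁰)ᵏ = e is 11.

Answer: 11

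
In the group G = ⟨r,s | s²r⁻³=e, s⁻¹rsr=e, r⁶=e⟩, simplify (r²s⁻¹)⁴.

Compute successive powers of (r²s⁻¹), reducing at each step:
  (r²s⁻¹)²: (r²s⁻¹) · r² = s⁻¹;   (s⁻¹) · s⁻¹ = r³
  (r²s⁻¹)³: (r³) · r² = r⁵;   (r⁵) · s⁻¹ = r²s
  (r²s⁻¹)⁴: (r²s) · r² = s;   s · s⁻¹ = e

Answer: e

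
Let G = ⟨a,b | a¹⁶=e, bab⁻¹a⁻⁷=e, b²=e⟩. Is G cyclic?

Every cyclic group is abelian. But a·b = ab while b·a = a⁷b, so a·b ≠ b·a and G is not abelian. Hence G is not cyclic.

Answer: No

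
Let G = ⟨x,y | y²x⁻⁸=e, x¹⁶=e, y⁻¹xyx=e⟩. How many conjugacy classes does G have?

The conjugacy classes (representative and size) are:
  [e] (size 1), [x] (size 2), [x¹⁴] (size 2), [x³] (size 2), [x¹²] (size 2), [x⁵] (size 2), [x¹⁰] (size 2), [x⁷] (size 2), [x⁸] (size 1), [x⁶y] (size 8), [x³y⁻¹] (size 8).
Class equation: 1 + 2 + 2 + 2 + 2 + 2 + 2 + 2 + 1 + 8 + 8 = 32 = |G|. So G has 11 conjugacy classes.

Answer: 11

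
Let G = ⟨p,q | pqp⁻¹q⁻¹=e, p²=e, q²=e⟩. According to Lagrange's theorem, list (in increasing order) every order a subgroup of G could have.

|G| = 4 = 2². By Lagrange's theorem the order of any subgroup divides 4; the divisors of 4 are 1, 2, 4.

Answer: 1, 2, 4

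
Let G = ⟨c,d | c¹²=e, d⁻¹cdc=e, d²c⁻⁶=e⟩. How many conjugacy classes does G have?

The conjugacy classes (representative and size) are:
  [e] (size 1), [c¹¹] (size 2), [c²] (size 2), [c⁹] (size 2), [c⁴] (size 2), [c⁵] (size 2), [c⁶] (size 1), [c²d] (size 6), [cd] (size 6).
Class equation: 1 + 2 + 2 + 2 + 2 + 2 + 1 + 6 + 6 = 24 = |G|. So G has 9 conjugacy classes.

Answer: 9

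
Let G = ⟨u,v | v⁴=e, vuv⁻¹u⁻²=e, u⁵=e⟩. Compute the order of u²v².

Compute successive powers until reaching e:
  (u²v²)¹ = u²v², (u²v²)² = e.
The smallest positive k with (u²v²)ᵏ = e is 2.

Answer: 2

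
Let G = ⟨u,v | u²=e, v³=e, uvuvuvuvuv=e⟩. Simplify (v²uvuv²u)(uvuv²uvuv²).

Compute (v²uvuv²u) · (uvuv²uvuv²) by multiplying left to right and reducing via the relations at each step:
  (v²uvuv²u) · u = v²uvuv²
  (v²uvuv²) · v = v²uvu
  (v²uvu) · u = v²uv
  (v²uv) · v² = v²u
  (v²u) · u = v²
  (v²) · v = e
  e · u = u
  u · v² = uv²

Answer: uv²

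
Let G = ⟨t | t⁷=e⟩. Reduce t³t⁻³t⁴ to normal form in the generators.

Multiply left to right, reducing at each step:
  (t³) · t⁻³ = e
  e · t⁴ = t⁴

Answer: t⁴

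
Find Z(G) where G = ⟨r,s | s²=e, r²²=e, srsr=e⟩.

An element z ∈ Z(G) iff z commutes with every generator.
For example r¹¹ is central: (r¹¹)·r = r¹² = r·(r¹¹); (r¹¹)·s = r¹¹s = s·(r¹¹).
Whereas r ∉ Z(G) since r·s = rs ≠ r²¹s = s·r.
Checking each of the 44 elements this way gives Z(G) = {e, r¹¹}, of order 2.

Answer: {e, r¹¹}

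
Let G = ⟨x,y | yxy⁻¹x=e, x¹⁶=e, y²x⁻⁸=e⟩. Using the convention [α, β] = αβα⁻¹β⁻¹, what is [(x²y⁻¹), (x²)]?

[(x²y⁻¹), (x²)] = (x²y⁻¹)·(x²)·(x²y⁻¹)⁻¹·(x²)⁻¹.
  (x²y⁻¹) · (x²) = y⁻¹
  (y⁻¹) · (x²y) = x¹⁴
  (x¹⁴) · (x¹⁴) = x¹²

Answer: x¹²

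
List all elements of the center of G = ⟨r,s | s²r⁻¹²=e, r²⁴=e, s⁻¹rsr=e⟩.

An element z ∈ Z(G) iff z commutes with every generator.
For example r¹² is central: (r¹²)·r = r¹³ = r·(r¹²); (r¹²)·s = s⁻¹ = s·(r¹²).
Whereas r ∉ Z(G) since r·s = rs ≠ r¹¹s⁻¹ = s·r.
Checking each of the 48 elements this way gives Z(G) = {e, r¹²}, of order 2.

Answer: {e, r¹²}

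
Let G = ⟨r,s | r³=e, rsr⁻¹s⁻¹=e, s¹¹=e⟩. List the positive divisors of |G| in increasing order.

|G| = 33 = 3 · 11. By Lagrange's theorem the order of any subgroup divides 33; the divisors of 33 are 1, 3, 11, 33.

Answer: 1, 3, 11, 33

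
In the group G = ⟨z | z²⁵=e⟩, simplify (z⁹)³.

Compute successive powers of (z⁹), reducing at each step:
  (z⁹)²: (z⁹) · z⁹ = z¹⁸
  (z⁹)³: (z¹⁸) · z⁹ = z²

Answer: z²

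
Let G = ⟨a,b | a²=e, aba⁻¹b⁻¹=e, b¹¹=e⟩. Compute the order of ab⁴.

Compute successive powers until reaching e:
  (ab⁴)¹ = ab⁴, (ab⁴)² = b⁸, (ab⁴)³ = ab, (ab⁴)⁴ = b⁵, (ab⁴)⁵ = ab⁹, (ab⁴)⁶ = b², (ab⁴)⁷ = ab⁶, (ab⁴)⁸ = b¹⁰, (ab⁴)⁹ = ab³, (ab⁴)¹⁰ = b⁷, (ab⁴)¹¹ = a, (ab⁴)¹² = b⁴, (ab⁴)¹³ = ab⁸, (ab⁴)¹⁴ = b, (ab⁴)¹⁵ = ab⁵, (ab⁴)¹⁶ = b⁹, (ab⁴)¹⁷ = ab², (ab⁴)¹⁸ = b⁶, (ab⁴)¹⁹ = ab¹⁰, (ab⁴)²⁰ = b³, (ab⁴)²¹ = ab⁷, (ab⁴)²² = e.
The smallest positive k with (ab⁴)ᵏ = e is 22.

Answer: 22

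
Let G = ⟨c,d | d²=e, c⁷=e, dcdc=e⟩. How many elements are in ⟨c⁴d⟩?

|⟨c⁴d⟩| equals the order of c⁴d. Compute successive powers until reaching e:
  (c⁴d)¹ = c⁴d, (c⁴d)² = e.
The smallest positive k with (c⁴d)ᵏ = e is 2, so |⟨c⁴d⟩| = 2.

Answer: 2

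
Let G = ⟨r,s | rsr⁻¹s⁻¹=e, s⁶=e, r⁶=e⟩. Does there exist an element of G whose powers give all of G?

|G| = 36, but the maximum element order in G is 6 < 36. No single element generates all of G, so G is not cyclic.

Answer: No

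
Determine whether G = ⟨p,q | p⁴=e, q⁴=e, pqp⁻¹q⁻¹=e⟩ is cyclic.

|G| = 16, but the maximum element order in G is 4 < 16. No single element generates all of G, so G is not cyclic.

Answer: No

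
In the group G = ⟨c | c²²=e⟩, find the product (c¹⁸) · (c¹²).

Compute (c¹⁸) · (c¹²) by multiplying left to right and reducing via the relations at each step:
  (c¹⁸) · c¹² = c⁸

Answer: c⁸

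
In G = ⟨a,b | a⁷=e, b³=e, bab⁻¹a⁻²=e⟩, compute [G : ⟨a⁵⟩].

First find ord(a⁵) by computing successive powers:
  (a⁵)¹ = a⁵, (a⁵)² = a³, (a⁵)³ = a, (a⁵)⁴ = a⁶, (a⁵)⁵ = a⁴, (a⁵)⁶ = a², (a⁵)⁷ = e.
So |⟨a⁵⟩| = ord(a⁵) = 7. With |G| = 21, by Lagrange [G : ⟨a⁵⟩] = 21/7 = 3.

Answer: 3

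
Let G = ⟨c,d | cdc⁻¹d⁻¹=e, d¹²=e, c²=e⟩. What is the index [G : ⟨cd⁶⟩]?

First find ord(cd⁶) by computing successive powers:
  (cd⁶)¹ = cd⁶, (cd⁶)² = e.
So |⟨cd⁶⟩| = ord(cd⁶) = 2. With |G| = 24, by Lagrange [G : ⟨cd⁶⟩] = 24/2 = 12.

Answer: 12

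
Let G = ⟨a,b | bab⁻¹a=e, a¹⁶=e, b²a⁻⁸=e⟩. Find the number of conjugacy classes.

The conjugacy classes (representative and size) are:
  [e] (size 1), [a] (size 2), [a¹⁴] (size 2), [a¹³] (size 2), [a¹²] (size 2), [a⁵] (size 2), [a¹⁰] (size 2), [a⁷] (size 2), [a⁸] (size 1), [b⁻¹] (size 8), [a⁷b⁻¹] (size 8).
Class equation: 1 + 2 + 2 + 2 + 2 + 2 + 2 + 2 + 1 + 8 + 8 = 32 = |G|. So G has 11 conjugacy classes.

Answer: 11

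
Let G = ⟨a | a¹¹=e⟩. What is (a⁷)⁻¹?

The order of (a⁷) is 11 (smallest k with (a⁷)ᵏ = e), so (a⁷)⁻¹ = (a⁷)¹⁰ = a⁴.
Check: (a⁷) · (a⁴) → (a⁷) · a⁴ = e, giving e as required.

Answer: a⁴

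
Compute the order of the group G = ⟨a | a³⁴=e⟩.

G is generated by a single element, so G is cyclic. The relator gives a³⁴ = e and no smaller power is forced to be e, so the 34 powers {a, e, a², a³, a⁴, a⁵, a⁶, a⁷, a⁸, a⁹, a²², a²³, a²¹, a²⁰, a²⁴, a²⁵, a²⁶, a²⁷, a²⁸, a²⁹, a³², a³³, a³¹, a³⁰, a¹², a¹³, a¹¹, a¹⁰, a¹⁴, a¹⁵, a¹⁶, a¹⁷, a¹⁸, a¹⁹} are distinct. Hence |G| = 34.

Answer: 34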